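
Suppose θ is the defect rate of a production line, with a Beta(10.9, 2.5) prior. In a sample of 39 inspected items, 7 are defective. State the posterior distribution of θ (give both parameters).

Observing 7 successes and 32 failures updates Beta(10.9, 2.5) by adding the success and failure counts to the two shape parameters: α = 10.9+7 = 17.9, β = 2.5+32 = 34.5.

Posterior: Beta(17.9, 34.5)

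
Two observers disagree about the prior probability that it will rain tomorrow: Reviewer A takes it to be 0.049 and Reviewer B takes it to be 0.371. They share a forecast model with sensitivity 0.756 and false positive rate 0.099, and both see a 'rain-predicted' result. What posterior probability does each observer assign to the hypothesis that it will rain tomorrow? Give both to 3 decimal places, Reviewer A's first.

The likelihood ratio for a 'rain-predicted' result is 0.756/0.099 = 7.6364.
Reviewer A: prior odds 0.049/0.951 = 0.051525; posterior odds 0.39346; posterior probability 0.282.
Reviewer B: prior odds 0.371/0.629 = 0.58983; posterior odds 4.5041; posterior probability 0.818.

Reviewer A: 0.282; Reviewer B: 0.818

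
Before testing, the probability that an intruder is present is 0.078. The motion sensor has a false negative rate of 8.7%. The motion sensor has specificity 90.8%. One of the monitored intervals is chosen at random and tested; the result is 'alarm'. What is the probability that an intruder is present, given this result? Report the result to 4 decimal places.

P(H | E) ≈ 0.4564

Write H for 'an intruder is present'. Prior odds H:¬H = 0.078/0.922 = 0.084599. For the 'alarm' outcome, the likelihood ratio is 0.913/0.092 = 9.9239.
Posterior odds = 0.084599 × 9.9239 = 0.83955, so P(H|E) = 0.83955/(1+0.83955) = 0.4564.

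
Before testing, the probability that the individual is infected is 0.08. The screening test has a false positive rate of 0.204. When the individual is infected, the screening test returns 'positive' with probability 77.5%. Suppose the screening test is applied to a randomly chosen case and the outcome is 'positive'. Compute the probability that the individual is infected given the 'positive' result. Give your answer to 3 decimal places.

P(H | E) ≈ 0.248

Write H for 'the individual is infected'. Prior odds H:¬H = 0.08/0.92 = 0.086957. For the 'positive' outcome, the likelihood ratio is 0.775/0.204 = 3.7990.
Posterior odds = 0.086957 × 3.7990 = 0.33035, so P(H|E) = 0.33035/(1+0.33035) = 0.248.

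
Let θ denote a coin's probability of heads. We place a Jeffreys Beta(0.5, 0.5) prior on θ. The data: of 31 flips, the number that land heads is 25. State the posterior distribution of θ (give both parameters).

The binomial likelihood is conjugate to the Beta prior: with 25 successes and 6 failures, the posterior is Beta(0.5+25, 0.5+6) = Beta(25.5, 6.5).

Posterior: Beta(25.5, 6.5)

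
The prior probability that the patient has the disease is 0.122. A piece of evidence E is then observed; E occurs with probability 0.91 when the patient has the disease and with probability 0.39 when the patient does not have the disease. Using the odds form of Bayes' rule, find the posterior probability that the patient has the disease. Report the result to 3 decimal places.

Prior odds = 0.122/(1−0.122) = 0.13895. In log-odds, ln(0.13895) = -1.9736.
Add log likelihood ratio: ln(2.3333) = 0.84730.
Posterior log-odds = -1.1263, so posterior odds = exp(-1.1263) = 0.32422. Converting, P(H|E) = 0.32422/1.3242 = 0.245.

Posterior probability ≈ 0.245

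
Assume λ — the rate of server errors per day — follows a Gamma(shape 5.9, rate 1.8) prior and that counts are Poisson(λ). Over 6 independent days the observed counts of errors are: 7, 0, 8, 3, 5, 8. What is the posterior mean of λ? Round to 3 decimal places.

Total count ∑xᵢ = 31 over n = 6 days.
Gamma is conjugate to the Poisson likelihood: posterior is Gamma(shape = 5.9+31 = 36.9, rate = 1.8+6 = 7.8).
Posterior mean = shape/rate = 36.9/7.8 = 4.731.

Posterior mean ≈ 4.731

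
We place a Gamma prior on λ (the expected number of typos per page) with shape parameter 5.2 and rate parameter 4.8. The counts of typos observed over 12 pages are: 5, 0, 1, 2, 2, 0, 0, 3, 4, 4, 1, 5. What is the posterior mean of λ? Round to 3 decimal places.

Posterior mean ≈ 1.917

Total count ∑xᵢ = 27 over n = 12 pages.
Gamma is conjugate to the Poisson likelihood: posterior is Gamma(shape = 5.2+27 = 32.2, rate = 4.8+12 = 16.8).
E[λ | data] = 32.2/16.8 = 1.917.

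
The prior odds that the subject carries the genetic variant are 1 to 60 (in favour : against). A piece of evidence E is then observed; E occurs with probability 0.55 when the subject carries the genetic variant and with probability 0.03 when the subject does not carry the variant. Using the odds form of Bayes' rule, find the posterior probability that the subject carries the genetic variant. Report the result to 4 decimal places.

Prior odds = 1/60 = 0.016667. In log-odds, ln(0.016667) = -4.0943.
Add log likelihood ratio: ln(18.333) = 2.9087.
Posterior log-odds = -1.1856, so posterior odds = exp(-1.1856) = 0.30556. Converting, P(H|E) = 0.30556/1.3056 = 0.2340.

Posterior probability ≈ 0.2340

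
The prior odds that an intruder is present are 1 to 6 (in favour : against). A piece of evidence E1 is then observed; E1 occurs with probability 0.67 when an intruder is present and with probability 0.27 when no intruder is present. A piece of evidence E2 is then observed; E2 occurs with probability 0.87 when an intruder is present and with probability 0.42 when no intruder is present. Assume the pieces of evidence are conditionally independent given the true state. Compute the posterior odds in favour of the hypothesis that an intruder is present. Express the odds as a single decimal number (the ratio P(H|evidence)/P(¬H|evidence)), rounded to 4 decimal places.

Prior odds = 1/6 = 0.16667.
Likelihood ratio for E1 = 0.67/0.27 = 2.4815.
Likelihood ratio for E2 = 0.87/0.42 = 2.0714.
Posterior odds = prior odds × LR₁ × LR₂ = 0.85670.

Posterior odds ≈ 0.8567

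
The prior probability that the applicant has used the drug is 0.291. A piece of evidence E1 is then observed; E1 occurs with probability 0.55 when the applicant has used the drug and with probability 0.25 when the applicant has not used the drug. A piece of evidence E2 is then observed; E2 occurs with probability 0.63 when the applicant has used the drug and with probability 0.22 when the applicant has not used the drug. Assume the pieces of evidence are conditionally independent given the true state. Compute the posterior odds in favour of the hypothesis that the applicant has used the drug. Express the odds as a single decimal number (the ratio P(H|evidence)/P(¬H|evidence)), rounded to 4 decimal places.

Prior odds = 0.291/(1−0.291) = 0.41044.
Likelihood ratio for E1 = 0.55/0.25 = 2.2000.
Likelihood ratio for E2 = 0.63/0.22 = 2.8636.
Posterior odds = prior odds × LR₁ × LR₂ = 2.5858.

Posterior odds ≈ 2.5858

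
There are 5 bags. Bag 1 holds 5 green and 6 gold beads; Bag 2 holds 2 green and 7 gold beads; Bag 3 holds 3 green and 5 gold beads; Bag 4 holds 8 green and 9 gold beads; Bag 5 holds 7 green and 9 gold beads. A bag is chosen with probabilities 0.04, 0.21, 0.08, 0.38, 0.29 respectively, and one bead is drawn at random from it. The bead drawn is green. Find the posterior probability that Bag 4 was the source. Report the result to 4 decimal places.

P(green|Bag 1) = 0.4545; P(green|Bag 2) = 0.2222; P(green|Bag 3) = 0.375; P(green|Bag 4) = 0.4706; P(green|Bag 5) = 0.4375.
Prior × likelihood for each source: 0.04·0.4545=0.01818, 0.21·0.2222=0.04667, 0.08·0.375=0.03000, 0.38·0.4706=0.1788, 0.29·0.4375=0.1269. Summing gives P(green) = 0.40055.
P(Bag 4 | green) = 0.1788 / 0.40055 = 0.4464.

Posterior probability ≈ 0.4464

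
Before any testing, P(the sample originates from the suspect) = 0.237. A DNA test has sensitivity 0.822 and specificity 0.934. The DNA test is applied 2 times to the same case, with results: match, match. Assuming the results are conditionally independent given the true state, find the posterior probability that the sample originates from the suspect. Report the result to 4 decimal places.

With H the event that the sample originates from the suspect, the joint likelihood of the observed sequence is P(data|H) = 0.822·0.822 = 0.67568 and P(data|¬H) = 0.066·0.066 = 0.0043560.
Bayes: P(H|data) = 0.237·0.67568 / (0.237·0.67568 + 0.763·0.0043560) = 0.16014/0.16346 = 0.9797.

Posterior P(H) ≈ 0.9797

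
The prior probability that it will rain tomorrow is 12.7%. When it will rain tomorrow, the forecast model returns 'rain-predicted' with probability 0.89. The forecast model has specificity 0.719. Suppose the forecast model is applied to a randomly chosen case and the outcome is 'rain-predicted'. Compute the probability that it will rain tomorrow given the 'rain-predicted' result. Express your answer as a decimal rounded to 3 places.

Write H for 'it will rain tomorrow'. Prior odds H:¬H = 0.127/0.873 = 0.14548. For the 'rain-predicted' outcome, the likelihood ratio is 0.89/0.281 = 3.1673.
Posterior odds = 0.14548 × 3.1673 = 0.46076, so P(H|E) = 0.46076/(1+0.46076) = 0.315.

P(H | E) ≈ 0.315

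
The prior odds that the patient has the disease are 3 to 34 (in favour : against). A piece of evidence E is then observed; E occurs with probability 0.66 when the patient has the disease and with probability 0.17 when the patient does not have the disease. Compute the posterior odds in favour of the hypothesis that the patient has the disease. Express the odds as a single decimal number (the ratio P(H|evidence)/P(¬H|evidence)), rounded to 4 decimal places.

Prior odds = 3/34 = 0.088235.
Likelihood ratio for E = 0.66/0.17 = 3.8824.
Posterior odds = prior odds × LR = 0.34256.

Posterior odds ≈ 0.3426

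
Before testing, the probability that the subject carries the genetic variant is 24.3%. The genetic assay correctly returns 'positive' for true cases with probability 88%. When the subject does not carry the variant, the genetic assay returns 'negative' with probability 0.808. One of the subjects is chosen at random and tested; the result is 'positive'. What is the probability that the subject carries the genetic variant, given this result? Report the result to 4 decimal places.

Let H be the event that the subject carries the genetic variant. P(H) = 0.243, so P(¬H) = 0.757. With E the 'positive' result, P(E|H) = 0.88 and P(E|¬H) = 0.192.
P(E) = 0.88·0.243 + 0.192·0.757 = 0.21384 + 0.14534 = 0.35918.
By Bayes' theorem, P(H|E) = 0.21384 / 0.35918 = 0.5953.

P(H | E) ≈ 0.5953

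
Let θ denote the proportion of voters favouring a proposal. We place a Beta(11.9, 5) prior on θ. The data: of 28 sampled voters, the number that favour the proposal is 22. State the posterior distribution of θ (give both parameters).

The binomial likelihood is conjugate to the Beta prior: with 22 successes and 6 failures, the posterior is Beta(11.9+22, 5+6) = Beta(33.9, 11).

Posterior: Beta(33.9, 11)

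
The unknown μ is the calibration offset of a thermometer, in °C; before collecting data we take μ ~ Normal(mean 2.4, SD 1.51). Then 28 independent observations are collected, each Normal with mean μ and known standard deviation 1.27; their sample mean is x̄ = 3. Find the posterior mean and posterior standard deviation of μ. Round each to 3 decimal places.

With known σ, the Normal prior is conjugate. Weight on the data is w = (n/σ²)/(n/σ² + 1/τ₀²) = 17.3600/(17.3600+0.438577) = 0.97536.
Posterior mean = w·x̄ + (1−w)·μ₀ = 0.97536·3 + 0.024641·2.4 = 2.985. Posterior variance = 1/(17.3600+0.438577) = 0.0561842, so SD = 0.237.

Posterior mean ≈ 2.985; posterior SD ≈ 0.237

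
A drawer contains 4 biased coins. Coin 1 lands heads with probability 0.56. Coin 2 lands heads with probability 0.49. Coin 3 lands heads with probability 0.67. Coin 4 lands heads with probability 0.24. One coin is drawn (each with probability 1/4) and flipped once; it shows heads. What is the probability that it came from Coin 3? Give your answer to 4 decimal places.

Posterior probability ≈ 0.3418

P(heads|C1) = 0.56; P(heads|C2) = 0.49; P(heads|C3) = 0.67; P(heads|C4) = 0.24.
Prior × likelihood for each source: 0.25·0.56=0.1400, 0.25·0.49=0.1225, 0.25·0.67=0.1675, 0.25·0.24=0.06000. Summing gives P(heads) = 0.49000.
P(Coin 3 | heads) = 0.1675 / 0.49000 = 0.3418.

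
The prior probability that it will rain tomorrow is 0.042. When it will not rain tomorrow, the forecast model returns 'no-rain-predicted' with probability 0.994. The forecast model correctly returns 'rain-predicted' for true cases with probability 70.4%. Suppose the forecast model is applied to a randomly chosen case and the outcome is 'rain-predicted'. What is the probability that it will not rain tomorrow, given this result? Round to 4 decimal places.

Let H be the event that it will rain tomorrow. P(H) = 0.042, so P(¬H) = 0.958. With E the 'rain-predicted' result, P(E|H) = 0.704 and P(E|¬H) = 0.006.
P(E) = 0.704·0.042 + 0.006·0.958 = 0.029568 + 0.0057480 = 0.035316.
By Bayes' theorem, P(H|E) = 0.029568 / 0.035316 = 0.8372. Hence P(¬H|E) = 1 − 0.8372 = 0.1628.

P(¬H | E) ≈ 0.1628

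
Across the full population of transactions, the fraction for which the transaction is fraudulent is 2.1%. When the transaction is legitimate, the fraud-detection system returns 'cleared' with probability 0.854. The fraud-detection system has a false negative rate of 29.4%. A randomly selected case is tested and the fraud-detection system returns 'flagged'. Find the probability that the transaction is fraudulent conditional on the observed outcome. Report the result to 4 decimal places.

Write H for 'the transaction is fraudulent'. Prior odds H:¬H = 0.021/0.979 = 0.021450. For the 'flagged' outcome, the likelihood ratio is 0.706/0.146 = 4.8356.
Posterior odds = 0.021450 × 4.8356 = 0.10373, so P(H|E) = 0.10373/(1+0.10373) = 0.0940.

P(H | E) ≈ 0.0940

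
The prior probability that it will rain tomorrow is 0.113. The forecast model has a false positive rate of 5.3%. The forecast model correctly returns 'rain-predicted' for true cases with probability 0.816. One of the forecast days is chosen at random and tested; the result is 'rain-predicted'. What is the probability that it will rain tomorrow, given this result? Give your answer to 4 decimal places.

Let H be the event that it will rain tomorrow. P(H) = 0.113, so P(¬H) = 0.887. With E the 'rain-predicted' result, P(E|H) = 0.816 and P(E|¬H) = 0.053.
P(E) = 0.816·0.113 + 0.053·0.887 = 0.092208 + 0.047011 = 0.13922.
By Bayes' theorem, P(H|E) = 0.092208 / 0.13922 = 0.6623.

P(H | E) ≈ 0.6623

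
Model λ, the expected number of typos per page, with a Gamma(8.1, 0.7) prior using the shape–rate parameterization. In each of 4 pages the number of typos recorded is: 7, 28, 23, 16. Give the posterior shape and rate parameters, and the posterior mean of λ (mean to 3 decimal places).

Posterior: Gamma(shape=82.1, rate=4.7); mean ≈ 17.468

Total count ∑xᵢ = 74 over n = 4 pages.
Gamma is conjugate to the Poisson likelihood: posterior is Gamma(shape = 8.1+74 = 82.1, rate = 0.7+4 = 4.7).
E[λ | data] = 82.1/4.7 = 17.468.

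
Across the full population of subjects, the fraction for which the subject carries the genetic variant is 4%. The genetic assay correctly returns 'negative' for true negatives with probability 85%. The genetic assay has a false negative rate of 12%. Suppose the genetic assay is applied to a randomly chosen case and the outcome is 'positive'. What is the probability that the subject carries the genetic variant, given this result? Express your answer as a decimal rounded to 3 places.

P(H | E) ≈ 0.196

Let H be the event that the subject carries the genetic variant. P(H) = 0.04, so P(¬H) = 0.96. With E the 'positive' result, P(E|H) = 0.88 and P(E|¬H) = 0.15.
P(E) = 0.88·0.04 + 0.15·0.96 = 0.035200 + 0.14400 = 0.17920.
By Bayes' theorem, P(H|E) = 0.035200 / 0.17920 = 0.196.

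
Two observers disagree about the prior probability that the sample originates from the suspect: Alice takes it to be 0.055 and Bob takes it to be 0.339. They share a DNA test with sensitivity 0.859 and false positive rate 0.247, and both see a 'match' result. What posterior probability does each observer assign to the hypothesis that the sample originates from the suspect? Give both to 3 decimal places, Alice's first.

The likelihood ratio for a 'match' result is 0.859/0.247 = 3.4777.
Alice: prior odds 0.055/0.945 = 0.058201; posterior odds 0.20241; posterior probability 0.168.
Bob: prior odds 0.339/0.661 = 0.51286; posterior odds 1.7836; posterior probability 0.641.

Alice: 0.168; Bob: 0.641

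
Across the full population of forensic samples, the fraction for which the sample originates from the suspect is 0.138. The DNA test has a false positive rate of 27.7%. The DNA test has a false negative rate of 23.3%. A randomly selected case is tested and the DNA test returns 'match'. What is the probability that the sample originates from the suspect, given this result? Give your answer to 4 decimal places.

P(H | E) ≈ 0.3071

Let H be the event that the sample originates from the suspect. P(H) = 0.138, so P(¬H) = 0.862. With E the 'match' result, P(E|H) = 0.767 and P(E|¬H) = 0.277.
P(E) = 0.767·0.138 + 0.277·0.862 = 0.10585 + 0.23877 = 0.34462.
By Bayes' theorem, P(H|E) = 0.10585 / 0.34462 = 0.3071.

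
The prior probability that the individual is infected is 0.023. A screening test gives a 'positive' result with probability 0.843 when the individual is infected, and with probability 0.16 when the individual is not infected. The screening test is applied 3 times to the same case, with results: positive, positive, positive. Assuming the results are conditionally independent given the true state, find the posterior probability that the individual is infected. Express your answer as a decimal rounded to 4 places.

Posterior P(H) ≈ 0.7749

With H the event that the individual is infected, the joint likelihood of the observed sequence is P(data|H) = 0.843·0.843·0.843 = 0.59908 and P(data|¬H) = 0.16·0.16·0.16 = 0.0040960.
Bayes: P(H|data) = 0.023·0.59908 / (0.023·0.59908 + 0.977·0.0040960) = 0.013779/0.017781 = 0.7749.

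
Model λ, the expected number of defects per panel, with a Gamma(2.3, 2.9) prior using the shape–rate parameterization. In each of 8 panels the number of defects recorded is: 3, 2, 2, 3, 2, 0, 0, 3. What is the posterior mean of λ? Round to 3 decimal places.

Total count ∑xᵢ = 15 over n = 8 panels.
Gamma is conjugate to the Poisson likelihood: posterior is Gamma(shape = 2.3+15 = 17.3, rate = 2.9+8 = 10.9).
E[λ | data] = 17.3/10.9 = 1.587.

Posterior mean ≈ 1.587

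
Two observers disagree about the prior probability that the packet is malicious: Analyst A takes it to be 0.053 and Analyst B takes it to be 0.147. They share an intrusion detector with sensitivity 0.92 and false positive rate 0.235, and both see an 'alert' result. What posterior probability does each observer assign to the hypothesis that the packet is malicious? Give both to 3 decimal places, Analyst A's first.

P('+'|H) = 0.92, P('+'|¬H) = 0.235.
Analyst A: numerator 0.92·0.053 = 0.048760; evidence = 0.048760+0.235·0.947 = 0.27130; posterior = 0.180.
Analyst B: numerator 0.92·0.147 = 0.13524; evidence = 0.13524+0.235·0.853 = 0.33569; posterior = 0.403.

Analyst A: 0.180; Analyst B: 0.403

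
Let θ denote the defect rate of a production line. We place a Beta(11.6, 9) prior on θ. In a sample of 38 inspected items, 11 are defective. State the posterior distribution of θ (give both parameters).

The binomial likelihood is conjugate to the Beta prior: with 11 successes and 27 failures, the posterior is Beta(11.6+11, 9+27) = Beta(22.6, 36).

Posterior: Beta(22.6, 36)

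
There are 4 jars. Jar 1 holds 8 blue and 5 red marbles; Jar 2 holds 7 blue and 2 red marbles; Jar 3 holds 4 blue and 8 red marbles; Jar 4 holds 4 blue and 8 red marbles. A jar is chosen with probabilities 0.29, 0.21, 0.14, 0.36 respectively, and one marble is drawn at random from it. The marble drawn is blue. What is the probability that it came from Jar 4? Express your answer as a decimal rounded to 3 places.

Posterior probability ≈ 0.236

Tabulate prior·likelihood by source: [1] prior 0.29, lik 0.6154, product 0.1785; [2] prior 0.21, lik 0.7778, product 0.1633; [3] prior 0.14, lik 0.3333, product 0.04667; [4] prior 0.36, lik 0.3333, product 0.1200.
Normalizing constant = 0.50846; the posterior for Jar 4 is its product over the sum, 0.1200/0.50846 = 0.236.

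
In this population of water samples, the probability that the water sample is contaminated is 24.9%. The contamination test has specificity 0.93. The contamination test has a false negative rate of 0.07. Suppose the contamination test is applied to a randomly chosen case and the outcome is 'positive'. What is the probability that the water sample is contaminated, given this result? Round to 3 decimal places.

P(H | E) ≈ 0.815

Let H be the event that the water sample is contaminated. P(H) = 0.249, so P(¬H) = 0.751. With E the 'positive' result, P(E|H) = 0.93 and P(E|¬H) = 0.07.
P(E) = 0.93·0.249 + 0.07·0.751 = 0.23157 + 0.052570 = 0.28414.
By Bayes' theorem, P(H|E) = 0.23157 / 0.28414 = 0.815.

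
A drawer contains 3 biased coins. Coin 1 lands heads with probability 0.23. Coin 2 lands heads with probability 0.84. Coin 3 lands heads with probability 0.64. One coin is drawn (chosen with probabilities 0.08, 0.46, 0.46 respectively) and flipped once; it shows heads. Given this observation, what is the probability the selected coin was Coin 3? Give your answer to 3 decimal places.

Tabulate prior·likelihood by source: [1] prior 0.08, lik 0.23, product 0.01840; [2] prior 0.46, lik 0.84, product 0.3864; [3] prior 0.46, lik 0.64, product 0.2944.
Normalizing constant = 0.69920; the posterior for Coin 3 is its product over the sum, 0.2944/0.69920 = 0.421.

Posterior probability ≈ 0.421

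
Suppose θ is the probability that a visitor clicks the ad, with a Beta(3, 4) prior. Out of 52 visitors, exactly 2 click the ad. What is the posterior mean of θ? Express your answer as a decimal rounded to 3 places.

Posterior mean ≈ 0.085

Observing 2 successes and 50 failures updates Beta(3, 4) by adding the success and failure counts to the two shape parameters: α = 3+2 = 5, β = 4+50 = 54.
E[θ | data] = 5/(5+54) = 0.085.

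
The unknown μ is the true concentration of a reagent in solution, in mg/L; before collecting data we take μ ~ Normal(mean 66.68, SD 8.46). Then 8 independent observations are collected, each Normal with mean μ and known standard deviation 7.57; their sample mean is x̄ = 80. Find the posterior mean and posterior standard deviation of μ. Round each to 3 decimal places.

Posterior mean ≈ 78.788; posterior SD ≈ 2.552

With known σ, the Normal prior is conjugate. Weight on the data is w = (n/σ²)/(n/σ² + 1/τ₀²) = 0.139604/(0.139604+0.0139720) = 0.90902.
Posterior mean = w·x̄ + (1−w)·μ₀ = 0.90902·80 + 0.090978·66.68 = 78.788. Posterior variance = 1/(0.139604+0.0139720) = 6.51143, so SD = 2.552.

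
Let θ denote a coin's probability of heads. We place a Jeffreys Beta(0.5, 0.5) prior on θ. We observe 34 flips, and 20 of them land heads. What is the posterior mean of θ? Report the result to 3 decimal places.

Observing 20 successes and 14 failures updates Beta(0.5, 0.5) by adding the success and failure counts to the two shape parameters: α = 0.5+20 = 20.5, β = 0.5+14 = 14.5.
E[θ | data] = 20.5/(20.5+14.5) = 0.586.

Posterior mean ≈ 0.586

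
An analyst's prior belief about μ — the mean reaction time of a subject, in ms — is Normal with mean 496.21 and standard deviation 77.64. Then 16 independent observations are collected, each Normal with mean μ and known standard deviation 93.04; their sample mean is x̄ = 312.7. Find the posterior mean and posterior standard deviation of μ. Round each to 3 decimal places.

Posterior mean ≈ 327.814; posterior SD ≈ 22.282

With known σ, the Normal prior is conjugate. Weight on the data is w = (n/σ²)/(n/σ² + 1/τ₀²) = 0.00184833/(0.00184833+0.00016589) = 0.91764.
Posterior mean = w·x̄ + (1−w)·μ₀ = 0.91764·312.7 + 0.082361·496.21 = 327.814. Posterior variance = 1/(0.00184833+0.00016589) = 496.468, so SD = 22.282.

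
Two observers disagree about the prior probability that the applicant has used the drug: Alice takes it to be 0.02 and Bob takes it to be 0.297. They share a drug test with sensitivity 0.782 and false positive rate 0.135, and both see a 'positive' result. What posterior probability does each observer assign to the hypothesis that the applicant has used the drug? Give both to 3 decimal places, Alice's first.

Alice: 0.106; Bob: 0.710

P('+'|H) = 0.782, P('+'|¬H) = 0.135.
Alice: numerator 0.782·0.02 = 0.015640; evidence = 0.015640+0.135·0.98 = 0.14794; posterior = 0.106.
Bob: numerator 0.782·0.297 = 0.23225; evidence = 0.23225+0.135·0.703 = 0.32716; posterior = 0.710.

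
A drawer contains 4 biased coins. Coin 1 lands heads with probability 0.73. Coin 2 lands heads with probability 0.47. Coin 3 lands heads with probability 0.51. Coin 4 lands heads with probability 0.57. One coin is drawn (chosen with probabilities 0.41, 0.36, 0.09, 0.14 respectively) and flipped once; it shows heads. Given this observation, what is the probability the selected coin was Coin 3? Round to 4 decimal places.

Posterior probability ≈ 0.0772

Tabulate prior·likelihood by source: [1] prior 0.41, lik 0.73, product 0.2993; [2] prior 0.36, lik 0.47, product 0.1692; [3] prior 0.09, lik 0.51, product 0.04590; [4] prior 0.14, lik 0.57, product 0.07980.
Normalizing constant = 0.59420; the posterior for Coin 3 is its product over the sum, 0.04590/0.59420 = 0.0772.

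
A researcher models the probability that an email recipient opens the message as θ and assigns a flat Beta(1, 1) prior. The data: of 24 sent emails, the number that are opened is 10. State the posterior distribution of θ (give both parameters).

Observing 10 successes and 14 failures updates Beta(1, 1) by adding the success and failure counts to the two shape parameters: α = 1+10 = 11, β = 1+14 = 15.

Posterior: Beta(11, 15)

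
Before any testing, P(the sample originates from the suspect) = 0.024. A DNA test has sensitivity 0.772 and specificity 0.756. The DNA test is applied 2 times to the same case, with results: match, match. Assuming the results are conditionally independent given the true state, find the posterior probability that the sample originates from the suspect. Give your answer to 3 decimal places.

Posterior P(H) ≈ 0.198

Let H be the event that the sample originates from the suspect; start with P(H) = 0.024. P('match'|H) = 0.772, P('match'|¬H) = 0.244.
Update on result 1 ('match'): P(H) ← 0.772·0.0240 / (0.772·0.0240 + 0.244·0.9760) = 0.018528/0.25667 = 0.0722.
Update on result 2 ('match'): P(H) ← 0.772·0.0722 / (0.772·0.0722 + 0.244·0.9278) = 0.055727/0.28211 = 0.1975.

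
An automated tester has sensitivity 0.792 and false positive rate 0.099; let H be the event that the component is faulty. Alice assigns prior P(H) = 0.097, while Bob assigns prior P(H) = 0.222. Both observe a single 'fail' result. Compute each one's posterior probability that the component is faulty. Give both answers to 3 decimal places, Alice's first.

Alice: 0.462; Bob: 0.695

P('+'|H) = 0.792, P('+'|¬H) = 0.099.
Alice: numerator 0.792·0.097 = 0.076824; evidence = 0.076824+0.099·0.903 = 0.16622; posterior = 0.462.
Bob: numerator 0.792·0.222 = 0.17582; evidence = 0.17582+0.099·0.778 = 0.25285; posterior = 0.695.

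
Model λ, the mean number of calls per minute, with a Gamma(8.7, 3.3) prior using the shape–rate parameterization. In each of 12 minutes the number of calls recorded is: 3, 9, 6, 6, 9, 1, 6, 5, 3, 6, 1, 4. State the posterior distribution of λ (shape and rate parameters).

Posterior: Gamma(shape=67.7, rate=15.3)

The Poisson likelihood adds the total count to the shape and the number of exposure periods to the rate. Here ∑xᵢ = 59 and n = 12, so shape 8.7→67.7 and rate 3.3→15.3.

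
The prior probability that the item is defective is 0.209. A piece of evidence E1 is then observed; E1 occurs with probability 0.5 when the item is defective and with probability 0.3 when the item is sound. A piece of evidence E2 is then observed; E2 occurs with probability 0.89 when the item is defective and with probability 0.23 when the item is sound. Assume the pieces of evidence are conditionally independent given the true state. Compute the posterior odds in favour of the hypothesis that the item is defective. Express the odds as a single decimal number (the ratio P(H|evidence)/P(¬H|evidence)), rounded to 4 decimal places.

Prior odds = 0.209/(1−0.209) = 0.26422. In log-odds, ln(0.26422) = -1.3310.
Add log likelihood ratios: ln(1.6667) + ln(3.8696) = 1.8640.
Posterior log-odds = 0.53300, so posterior odds = exp(0.53300) = 1.7040.

Posterior odds ≈ 1.7040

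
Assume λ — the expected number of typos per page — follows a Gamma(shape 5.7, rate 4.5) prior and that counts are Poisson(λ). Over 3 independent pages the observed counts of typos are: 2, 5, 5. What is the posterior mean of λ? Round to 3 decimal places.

Posterior mean ≈ 2.360

The Poisson likelihood adds the total count to the shape and the number of exposure periods to the rate. Here ∑xᵢ = 12 and n = 3, so shape 5.7→17.7 and rate 4.5→7.5.
E[λ | data] = 17.7/7.5 = 2.360.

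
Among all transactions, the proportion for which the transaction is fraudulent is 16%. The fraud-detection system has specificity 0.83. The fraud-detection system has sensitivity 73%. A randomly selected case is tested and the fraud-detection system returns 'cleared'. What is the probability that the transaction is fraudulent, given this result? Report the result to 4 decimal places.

P(H | E) ≈ 0.0583

Let H be the event that the transaction is fraudulent. P(H) = 0.16, so P(¬H) = 0.84. With E the 'cleared' result, P(E|H) = 0.27 and P(E|¬H) = 0.83.
P(E) = 0.27·0.16 + 0.83·0.84 = 0.043200 + 0.69720 = 0.74040.
By Bayes' theorem, P(H|E) = 0.043200 / 0.74040 = 0.0583.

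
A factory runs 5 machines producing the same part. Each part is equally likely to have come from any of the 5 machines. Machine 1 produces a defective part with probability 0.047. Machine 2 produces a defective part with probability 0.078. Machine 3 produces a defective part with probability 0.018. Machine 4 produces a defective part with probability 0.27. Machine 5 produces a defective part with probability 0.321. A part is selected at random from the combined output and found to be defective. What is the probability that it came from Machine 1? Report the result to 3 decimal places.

Posterior probability ≈ 0.064

P(defective|M1) = 0.047; P(defective|M2) = 0.078; P(defective|M3) = 0.018; P(defective|M4) = 0.27; P(defective|M5) = 0.321.
Prior × likelihood for each source: 0.2·0.047=0.009400, 0.2·0.078=0.01560, 0.2·0.018=0.003600, 0.2·0.27=0.05400, 0.2·0.321=0.06420. Summing gives P(defective) = 0.14680.
P(Machine 1 | defective) = 0.009400 / 0.14680 = 0.064.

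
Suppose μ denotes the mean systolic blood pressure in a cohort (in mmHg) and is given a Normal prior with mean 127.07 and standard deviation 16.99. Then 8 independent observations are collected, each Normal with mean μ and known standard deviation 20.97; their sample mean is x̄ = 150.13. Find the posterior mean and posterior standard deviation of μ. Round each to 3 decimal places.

Posterior mean ≈ 146.441; posterior SD ≈ 6.795

Prior precision 1/τ₀² = 1/16.99² = 0.00346428; data precision n/σ² = 8/20.97² = 0.0181925.
Posterior precision = 0.00346428 + 0.0181925 = 0.0216568, giving posterior SD = 1/√0.0216568 = 6.795.
Posterior mean = (0.00346428·127.07 + 0.0181925·150.13) / 0.0216568 = 146.441.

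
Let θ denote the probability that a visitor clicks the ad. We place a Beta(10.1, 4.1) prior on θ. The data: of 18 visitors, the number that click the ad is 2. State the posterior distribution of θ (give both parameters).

Posterior: Beta(12.1, 20.1)

The binomial likelihood is conjugate to the Beta prior: with 2 successes and 16 failures, the posterior is Beta(10.1+2, 4.1+16) = Beta(12.1, 20.1).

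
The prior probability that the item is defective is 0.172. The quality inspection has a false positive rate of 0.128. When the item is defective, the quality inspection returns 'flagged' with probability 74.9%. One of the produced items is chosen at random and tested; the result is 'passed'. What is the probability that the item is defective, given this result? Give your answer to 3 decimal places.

P(H | E) ≈ 0.056

Let H be the event that the item is defective. P(H) = 0.172, so P(¬H) = 0.828. With E the 'passed' result, P(E|H) = 0.251 and P(E|¬H) = 0.872.
P(E) = 0.251·0.172 + 0.872·0.828 = 0.043172 + 0.72202 = 0.76519.
By Bayes' theorem, P(H|E) = 0.043172 / 0.76519 = 0.056.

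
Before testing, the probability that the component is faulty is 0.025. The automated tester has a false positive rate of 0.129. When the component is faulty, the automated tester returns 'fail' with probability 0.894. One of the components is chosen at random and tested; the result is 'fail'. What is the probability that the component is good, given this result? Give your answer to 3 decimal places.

Let H be the event that the component is faulty. P(H) = 0.025, so P(¬H) = 0.975. With E the 'fail' result, P(E|H) = 0.894 and P(E|¬H) = 0.129.
P(E) = 0.894·0.025 + 0.129·0.975 = 0.022350 + 0.12577 = 0.14813.
By Bayes' theorem, P(H|E) = 0.022350 / 0.14813 = 0.151. Hence P(¬H|E) = 1 − 0.151 = 0.849.

P(¬H | E) ≈ 0.849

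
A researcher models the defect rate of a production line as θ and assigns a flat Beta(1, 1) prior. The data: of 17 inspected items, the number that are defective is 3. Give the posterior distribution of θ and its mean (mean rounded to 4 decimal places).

Posterior: Beta(4, 15); mean ≈ 0.2105

Observing 3 successes and 14 failures updates Beta(1, 1) by adding the success and failure counts to the two shape parameters: α = 1+3 = 4, β = 1+14 = 15.
E[θ | data] = 4/(4+15) = 0.2105.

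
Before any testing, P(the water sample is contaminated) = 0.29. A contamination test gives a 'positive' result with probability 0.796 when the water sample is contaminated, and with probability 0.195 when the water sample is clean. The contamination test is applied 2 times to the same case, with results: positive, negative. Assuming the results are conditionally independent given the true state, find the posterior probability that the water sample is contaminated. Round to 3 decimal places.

With H the event that the water sample is contaminated, the joint likelihood of the observed sequence is P(data|H) = 0.796·0.204 = 0.16238 and P(data|¬H) = 0.195·0.805 = 0.15698.
Bayes: P(H|data) = 0.29·0.16238 / (0.29·0.16238 + 0.71·0.15698) = 0.047091/0.15854 = 0.2970.

Posterior P(H) ≈ 0.297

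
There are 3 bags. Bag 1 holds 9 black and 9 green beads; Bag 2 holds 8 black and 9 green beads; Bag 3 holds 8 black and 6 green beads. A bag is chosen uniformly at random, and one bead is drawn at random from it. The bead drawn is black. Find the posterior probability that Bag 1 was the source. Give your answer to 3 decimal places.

Posterior probability ≈ 0.324

Tabulate prior·likelihood by source: [1] prior 0.333333, lik 0.5, product 0.1667; [2] prior 0.333333, lik 0.4706, product 0.1569; [3] prior 0.333333, lik 0.5714, product 0.1905.
Normalizing constant = 0.51401; the posterior for Bag 1 is its product over the sum, 0.1667/0.51401 = 0.324.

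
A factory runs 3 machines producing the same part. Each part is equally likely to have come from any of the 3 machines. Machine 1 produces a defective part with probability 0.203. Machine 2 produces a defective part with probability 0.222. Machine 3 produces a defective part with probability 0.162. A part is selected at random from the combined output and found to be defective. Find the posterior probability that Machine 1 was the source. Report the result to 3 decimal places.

Tabulate prior·likelihood by source: [1] prior 0.333333, lik 0.203, product 0.06767; [2] prior 0.333333, lik 0.222, product 0.07400; [3] prior 0.333333, lik 0.162, product 0.05400.
Normalizing constant = 0.19567; the posterior for Machine 1 is its product over the sum, 0.06767/0.19567 = 0.346.

Posterior probability ≈ 0.346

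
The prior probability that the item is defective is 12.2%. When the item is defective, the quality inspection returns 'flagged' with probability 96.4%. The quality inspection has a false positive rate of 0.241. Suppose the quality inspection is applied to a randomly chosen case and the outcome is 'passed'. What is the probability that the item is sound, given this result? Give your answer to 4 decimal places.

Write H for 'the item is defective'. Prior odds H:¬H = 0.122/0.878 = 0.13895. For the 'passed' outcome, the likelihood ratio is 0.036/0.759 = 0.047431.
Posterior odds = 0.13895 × 0.047431 = 0.0065906, so P(H|E) = 0.0065906/(1+0.0065906) = 0.0065. Then P(¬H|E) = 1 − 0.0065 = 0.9935.

P(¬H | E) ≈ 0.9935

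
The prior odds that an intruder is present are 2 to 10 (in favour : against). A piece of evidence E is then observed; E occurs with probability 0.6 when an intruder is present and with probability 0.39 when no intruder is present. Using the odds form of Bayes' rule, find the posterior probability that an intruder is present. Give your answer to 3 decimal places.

Posterior probability ≈ 0.235

Prior odds = 2/10 = 0.20000. In log-odds, ln(0.20000) = -1.6094.
Add log likelihood ratio: ln(1.5385) = 0.43078.
Posterior log-odds = -1.1787, so posterior odds = exp(-1.1787) = 0.30769. Converting, P(H|E) = 0.30769/1.3077 = 0.235.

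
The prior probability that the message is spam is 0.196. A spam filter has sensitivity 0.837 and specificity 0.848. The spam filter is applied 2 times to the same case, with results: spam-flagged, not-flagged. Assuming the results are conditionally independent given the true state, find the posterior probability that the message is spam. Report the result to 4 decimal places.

Posterior P(H) ≈ 0.2051

With H the event that the message is spam, the joint likelihood of the observed sequence is P(data|H) = 0.837·0.163 = 0.13643 and P(data|¬H) = 0.152·0.848 = 0.12890.
Bayes: P(H|data) = 0.196·0.13643 / (0.196·0.13643 + 0.804·0.12890) = 0.026740/0.13037 = 0.2051.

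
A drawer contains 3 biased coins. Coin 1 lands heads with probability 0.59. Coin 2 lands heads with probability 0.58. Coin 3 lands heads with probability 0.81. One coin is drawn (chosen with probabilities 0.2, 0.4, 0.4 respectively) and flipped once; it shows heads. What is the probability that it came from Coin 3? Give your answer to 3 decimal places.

P(heads|C1) = 0.59; P(heads|C2) = 0.58; P(heads|C3) = 0.81.
Prior × likelihood for each source: 0.2·0.59=0.1180, 0.4·0.58=0.2320, 0.4·0.81=0.3240. Summing gives P(heads) = 0.67400.
P(Coin 3 | heads) = 0.3240 / 0.67400 = 0.481.

Posterior probability ≈ 0.481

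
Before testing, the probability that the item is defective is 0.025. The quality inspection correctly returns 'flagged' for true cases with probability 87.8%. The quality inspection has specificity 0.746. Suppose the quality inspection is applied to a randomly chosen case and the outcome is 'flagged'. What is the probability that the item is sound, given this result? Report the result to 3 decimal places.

P(¬H | E) ≈ 0.919

Let H be the event that the item is defective. P(H) = 0.025, so P(¬H) = 0.975. With E the 'flagged' result, P(E|H) = 0.878 and P(E|¬H) = 0.254.
P(E) = 0.878·0.025 + 0.254·0.975 = 0.021950 + 0.24765 = 0.26960.
By Bayes' theorem, P(H|E) = 0.021950 / 0.26960 = 0.081. Hence P(¬H|E) = 1 − 0.081 = 0.919.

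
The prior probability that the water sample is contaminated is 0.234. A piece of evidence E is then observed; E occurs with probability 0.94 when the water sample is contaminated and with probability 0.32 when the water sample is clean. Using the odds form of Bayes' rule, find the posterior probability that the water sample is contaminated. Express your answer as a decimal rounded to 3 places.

Prior odds = 0.234/(1−0.234) = 0.30548.
Likelihood ratio for E = 0.94/0.32 = 2.9375.
Posterior odds = prior odds × LR = 0.89736.
Posterior probability = odds/(1+odds) = 0.89736/1.8974 = 0.473.

Posterior probability ≈ 0.473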